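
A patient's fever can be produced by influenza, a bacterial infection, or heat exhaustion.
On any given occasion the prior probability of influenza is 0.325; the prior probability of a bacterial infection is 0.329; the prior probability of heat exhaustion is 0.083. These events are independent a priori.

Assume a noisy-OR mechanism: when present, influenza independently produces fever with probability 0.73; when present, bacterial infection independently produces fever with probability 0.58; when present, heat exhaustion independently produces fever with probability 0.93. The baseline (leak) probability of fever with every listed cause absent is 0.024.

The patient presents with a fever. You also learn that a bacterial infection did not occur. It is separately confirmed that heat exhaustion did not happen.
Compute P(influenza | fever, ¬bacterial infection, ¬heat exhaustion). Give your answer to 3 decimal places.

Under noisy-OR, P(fever | causes) = 1 − (1−0.024)·∏(1−qᵢ) over the active causes.
For the numerator, keep only influenza=true terms: 0.73648×0.325 = 0.239356
Normalizer over all consistent configurations: 0.024×0.675 + 0.73648×0.325 = 0.255556
P(influenza | fever, ¬bacterial infection, ¬heat exhaustion) = 0.239356/0.255556 ≈ 0.937

P(influenza | fever, ¬bacterial infection, ¬heat exhaustion) ≈ 0.937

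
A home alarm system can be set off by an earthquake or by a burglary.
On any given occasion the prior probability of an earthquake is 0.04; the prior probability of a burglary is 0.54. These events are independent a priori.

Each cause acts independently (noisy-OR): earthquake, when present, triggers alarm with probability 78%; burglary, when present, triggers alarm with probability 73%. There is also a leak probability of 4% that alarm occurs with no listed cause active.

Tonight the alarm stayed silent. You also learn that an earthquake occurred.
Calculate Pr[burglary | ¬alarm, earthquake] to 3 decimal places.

Pr[burglary | ¬alarm, earthquake] ≈ 0.241

Under noisy-OR, P(alarm | causes) = 1 − (1−0.04)·∏(1−qᵢ) over the active causes.
P(¬alarm | earthquake) = 0.2112×0.46 + 0.057024×0.54 = 0.097152 + 0.030793 = 0.127945
The burglary-present share is 0.057024×0.54 = 0.030793.
So P(burglary | ¬alarm, earthquake) = 0.030793/0.127945 ≈ 0.241.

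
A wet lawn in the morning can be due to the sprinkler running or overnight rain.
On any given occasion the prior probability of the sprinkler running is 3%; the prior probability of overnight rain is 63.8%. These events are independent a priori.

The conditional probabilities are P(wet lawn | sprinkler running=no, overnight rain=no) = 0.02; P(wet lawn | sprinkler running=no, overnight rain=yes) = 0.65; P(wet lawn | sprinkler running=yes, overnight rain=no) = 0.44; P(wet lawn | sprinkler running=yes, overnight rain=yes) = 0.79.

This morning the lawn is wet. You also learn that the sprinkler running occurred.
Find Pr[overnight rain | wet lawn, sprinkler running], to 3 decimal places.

For the numerator, keep only overnight rain=true terms: 0.79·0.638 = 0.504020
Normalizer over all consistent configurations: 0.44·0.362 + 0.79·0.638 = 0.663300
P(overnight rain | wet lawn, sprinkler running) = 0.504020/0.663300 ≈ 0.760

Pr[overnight rain | wet lawn, sprinkler running] ≈ 0.760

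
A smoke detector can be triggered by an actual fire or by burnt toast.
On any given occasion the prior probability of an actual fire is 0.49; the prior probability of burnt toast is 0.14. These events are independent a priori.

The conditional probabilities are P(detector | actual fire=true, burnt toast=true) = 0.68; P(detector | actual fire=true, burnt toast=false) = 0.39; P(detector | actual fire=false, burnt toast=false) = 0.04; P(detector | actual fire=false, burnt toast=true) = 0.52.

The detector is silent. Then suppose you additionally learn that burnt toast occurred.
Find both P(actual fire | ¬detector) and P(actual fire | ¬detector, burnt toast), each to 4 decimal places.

P(actual fire | ¬detector) ≈ 0.3799; P(actual fire | ¬detector, burnt toast) ≈ 0.3904

By total probability over the 4 (actual fire, burnt toast) configurations:
  P(¬detector) = 0.96·0.51·0.86 + 0.48·0.51·0.14 + 0.61·0.49·0.86 + 0.32·0.49·0.14
        = 0.421056 + 0.034272 + 0.257054 + 0.021952 = 0.734334
Keeping only the actual fire-present terms gives 0.279006, so
  P(actual fire | ¬detector) = 0.279006 / 0.734334 ≈ 0.3799

Now also conditioning on burnt toast=true:
P(¬detector | burnt toast) = 0.48*0.51 + 0.32*0.49 = 0.244800 + 0.156800 = 0.401600
The actual fire-present share is 0.32*0.49 = 0.156800.
P(actual fire | ¬detector, burnt toast) = 0.156800 / 0.401600 ≈ 0.3904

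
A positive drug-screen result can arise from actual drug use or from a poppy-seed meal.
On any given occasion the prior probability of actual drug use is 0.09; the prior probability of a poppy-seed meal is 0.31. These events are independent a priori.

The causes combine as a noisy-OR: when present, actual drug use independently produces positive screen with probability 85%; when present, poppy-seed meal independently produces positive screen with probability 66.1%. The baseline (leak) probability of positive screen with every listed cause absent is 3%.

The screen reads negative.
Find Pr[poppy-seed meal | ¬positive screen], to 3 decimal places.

Under noisy-OR, P(positive screen | causes) = 1 − (1−0.03)·∏(1−qᵢ) over the active causes.
By total probability over the 4 (actual drug use, poppy-seed meal) configurations:
  P(¬positive screen) = 0.97*0.91*0.69 + 0.32883*0.91*0.31 + 0.1455*0.09*0.69 + 0.049324*0.09*0.31
        = 0.609063 + 0.092763 + 0.009036 + 0.001376 = 0.712238
Keeping only the poppy-seed meal-present terms gives 0.094139, so
  P(poppy-seed meal | ¬positive screen) = 0.094139 / 0.712238 ≈ 0.132

Pr[poppy-seed meal | ¬positive screen] ≈ 0.132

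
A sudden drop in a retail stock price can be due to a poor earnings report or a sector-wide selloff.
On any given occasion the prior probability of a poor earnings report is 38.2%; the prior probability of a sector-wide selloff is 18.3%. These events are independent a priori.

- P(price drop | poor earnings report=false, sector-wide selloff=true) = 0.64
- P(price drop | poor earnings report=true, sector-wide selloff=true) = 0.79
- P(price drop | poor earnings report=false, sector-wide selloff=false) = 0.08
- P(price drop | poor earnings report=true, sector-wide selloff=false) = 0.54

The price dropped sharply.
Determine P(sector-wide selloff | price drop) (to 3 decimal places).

Weight on sector-wide selloff=true, given the evidence: 0.072380 + 0.055226 = 0.127606
Normalizer over all consistent configurations: 0.08×0.618×0.817 + 0.64×0.618×0.183 + 0.54×0.382×0.817 + 0.79×0.382×0.183 = 0.336529
P(sector-wide selloff | price drop) = 0.127606/0.336529 ≈ 0.379

P(sector-wide selloff | price drop) ≈ 0.379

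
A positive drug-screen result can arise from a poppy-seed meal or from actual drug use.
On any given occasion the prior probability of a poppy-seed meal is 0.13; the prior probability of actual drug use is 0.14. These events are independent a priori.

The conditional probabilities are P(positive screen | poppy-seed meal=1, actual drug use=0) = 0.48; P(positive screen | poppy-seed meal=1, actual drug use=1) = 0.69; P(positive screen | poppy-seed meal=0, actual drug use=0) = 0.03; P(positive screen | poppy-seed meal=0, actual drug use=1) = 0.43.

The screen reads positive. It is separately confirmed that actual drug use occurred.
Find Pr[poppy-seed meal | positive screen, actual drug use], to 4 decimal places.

P(positive screen | actual drug use) = 0.43×0.87 + 0.69×0.13 = 0.374100 + 0.089700 = 0.463800
Restricting to configurations with poppy-seed meal present: 0.69×0.13 = 0.089700.
P(poppy-seed meal | positive screen, actual drug use) = 0.089700 / 0.463800 ≈ 0.1934

Pr[poppy-seed meal | positive screen, actual drug use] ≈ 0.1934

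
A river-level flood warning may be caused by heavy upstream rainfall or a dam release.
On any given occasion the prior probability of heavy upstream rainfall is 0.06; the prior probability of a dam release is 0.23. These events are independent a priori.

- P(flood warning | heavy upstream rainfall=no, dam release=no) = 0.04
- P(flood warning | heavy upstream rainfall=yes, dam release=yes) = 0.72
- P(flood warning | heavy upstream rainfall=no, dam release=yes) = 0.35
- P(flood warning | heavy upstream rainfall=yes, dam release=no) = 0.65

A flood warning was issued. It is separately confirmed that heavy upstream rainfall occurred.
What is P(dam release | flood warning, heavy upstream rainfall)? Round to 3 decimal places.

P(dam release | flood warning, heavy upstream rainfall) ≈ 0.249

Sum P(flood warning|·) weighted by the priors over both values of dam release:
  P(flood warning | heavy upstream rainfall) = 0.65*0.77 + 0.72*0.23
        = 0.500500 + 0.165600 = 0.666100
The terms with dam release present sum to 0.165600, so
  P(dam release | flood warning, heavy upstream rainfall) = 0.165600 / 0.666100 ≈ 0.249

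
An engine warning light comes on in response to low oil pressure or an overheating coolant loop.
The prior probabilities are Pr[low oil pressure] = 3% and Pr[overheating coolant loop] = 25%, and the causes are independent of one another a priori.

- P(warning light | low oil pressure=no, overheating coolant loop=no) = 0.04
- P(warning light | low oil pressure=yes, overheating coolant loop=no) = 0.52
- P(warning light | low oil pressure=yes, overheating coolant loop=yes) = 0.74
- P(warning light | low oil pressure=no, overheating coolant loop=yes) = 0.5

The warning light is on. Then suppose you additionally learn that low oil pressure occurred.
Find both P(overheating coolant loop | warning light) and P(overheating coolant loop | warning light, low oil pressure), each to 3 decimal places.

P(overheating coolant loop | warning light) ≈ 0.757; P(overheating coolant loop | warning light, low oil pressure) ≈ 0.322

Weight on overheating coolant loop=true, given the evidence: 0.121250 + 0.005550 = 0.126800
Denominator P(warning light): 0.04×0.97×0.75 + 0.5×0.97×0.25 + 0.52×0.03×0.75 + 0.74×0.03×0.25 = 0.167600
P(overheating coolant loop | warning light) = 0.126800/0.167600 ≈ 0.757

With the extra evidence:
P(warning light | low oil pressure) = 0.52·0.75 + 0.74·0.25 = 0.390000 + 0.185000 = 0.575000
Of this, 0.185000 comes from 0.74·0.25 (the overheating coolant loop=true cases).
P(overheating coolant loop | warning light, low oil pressure) = 0.185000 / 0.575000 ≈ 0.322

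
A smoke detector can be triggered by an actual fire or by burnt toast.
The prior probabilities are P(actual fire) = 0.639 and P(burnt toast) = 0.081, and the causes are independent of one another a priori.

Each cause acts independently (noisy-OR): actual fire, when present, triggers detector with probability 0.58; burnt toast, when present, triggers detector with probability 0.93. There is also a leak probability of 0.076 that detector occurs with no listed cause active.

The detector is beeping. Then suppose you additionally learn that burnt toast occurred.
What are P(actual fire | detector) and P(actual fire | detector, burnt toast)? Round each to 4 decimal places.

P(actual fire | detector) ≈ 0.8863; P(actual fire | detector, burnt toast) ≈ 0.6480

Under noisy-OR, P(detector | causes) = 1 − (1−0.076)·∏(1−qᵢ) over the active causes.
Sum P(detector|·) weighted by the priors over the 4 (actual fire, burnt toast) configurations:
  P(detector) = 0.076*0.361*0.919 + 0.93532*0.361*0.081 + 0.61192*0.639*0.919 + 0.972834*0.639*0.081
        = 0.025214 + 0.027350 + 0.359345 + 0.050353 = 0.462262
Keeping only the actual fire-present terms gives 0.409698, so
  P(actual fire | detector) = 0.409698 / 0.462262 ≈ 0.8863

Now condition on the additional information:
P(detector | burnt toast) = 0.93532×0.361 + 0.972834×0.639 = 0.337651 + 0.621641 = 0.959292
Restricting to configurations with actual fire present: 0.972834×0.639 = 0.621641.
Hence the posterior is 0.621641/0.959292 ≈ 0.6480.
This is intercausal reasoning (explaining away): once burnt toast accounts for the detector, actual fire becomes less likely.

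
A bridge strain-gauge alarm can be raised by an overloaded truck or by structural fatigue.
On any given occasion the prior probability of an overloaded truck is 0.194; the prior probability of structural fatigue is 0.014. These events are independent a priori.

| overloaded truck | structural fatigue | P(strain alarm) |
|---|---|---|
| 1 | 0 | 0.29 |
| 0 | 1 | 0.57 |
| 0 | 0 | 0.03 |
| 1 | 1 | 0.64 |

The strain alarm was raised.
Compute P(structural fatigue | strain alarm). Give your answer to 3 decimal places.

P(structural fatigue | strain alarm) ≈ 0.093

Weight on structural fatigue=true, given the evidence: 0.006432 + 0.001738 = 0.008170
The normalizing constant is 0.03×0.806×0.986 + 0.57×0.806×0.014 + 0.29×0.194×0.986 + 0.64×0.194×0.014 = 0.087483
P(structural fatigue | strain alarm) = 0.008170/0.087483 ≈ 0.093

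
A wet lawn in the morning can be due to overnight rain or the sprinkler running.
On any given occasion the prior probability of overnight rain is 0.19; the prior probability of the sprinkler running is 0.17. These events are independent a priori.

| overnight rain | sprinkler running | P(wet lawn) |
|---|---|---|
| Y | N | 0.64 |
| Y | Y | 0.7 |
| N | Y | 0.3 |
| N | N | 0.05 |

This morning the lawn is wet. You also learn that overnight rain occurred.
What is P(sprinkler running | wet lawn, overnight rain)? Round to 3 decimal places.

P(sprinkler running | wet lawn, overnight rain) ≈ 0.183

P(wet lawn | overnight rain) = 0.64*0.83 + 0.7*0.17 = 0.531200 + 0.119000 = 0.650200
The sprinkler running-present share is 0.7*0.17 = 0.119000.
So P(sprinkler running | wet lawn, overnight rain) = 0.119000/0.650200 ≈ 0.183.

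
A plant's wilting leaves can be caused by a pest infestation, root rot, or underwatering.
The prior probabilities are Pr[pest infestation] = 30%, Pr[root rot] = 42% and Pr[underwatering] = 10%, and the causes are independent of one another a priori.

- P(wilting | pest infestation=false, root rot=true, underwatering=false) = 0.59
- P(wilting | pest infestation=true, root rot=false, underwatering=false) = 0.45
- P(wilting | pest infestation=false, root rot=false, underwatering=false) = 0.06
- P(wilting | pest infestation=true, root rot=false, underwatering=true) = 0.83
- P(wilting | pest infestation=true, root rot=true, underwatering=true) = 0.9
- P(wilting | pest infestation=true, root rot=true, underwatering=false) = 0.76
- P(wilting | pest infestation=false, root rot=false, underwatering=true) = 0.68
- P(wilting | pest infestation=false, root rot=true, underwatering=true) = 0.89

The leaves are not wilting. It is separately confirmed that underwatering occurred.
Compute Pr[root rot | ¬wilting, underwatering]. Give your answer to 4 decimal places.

Pr[root rot | ¬wilting, underwatering] ≈ 0.2198

For the numerator, keep only root rot=true terms: 0.032340 + 0.012600 = 0.044940
Normalizer over all consistent configurations: 0.32×0.7×0.58 + 0.11×0.7×0.42 + 0.17×0.3×0.58 + 0.1×0.3×0.42 = 0.204440
P(root rot | ¬wilting, underwatering) = 0.044940/0.204440 ≈ 0.2198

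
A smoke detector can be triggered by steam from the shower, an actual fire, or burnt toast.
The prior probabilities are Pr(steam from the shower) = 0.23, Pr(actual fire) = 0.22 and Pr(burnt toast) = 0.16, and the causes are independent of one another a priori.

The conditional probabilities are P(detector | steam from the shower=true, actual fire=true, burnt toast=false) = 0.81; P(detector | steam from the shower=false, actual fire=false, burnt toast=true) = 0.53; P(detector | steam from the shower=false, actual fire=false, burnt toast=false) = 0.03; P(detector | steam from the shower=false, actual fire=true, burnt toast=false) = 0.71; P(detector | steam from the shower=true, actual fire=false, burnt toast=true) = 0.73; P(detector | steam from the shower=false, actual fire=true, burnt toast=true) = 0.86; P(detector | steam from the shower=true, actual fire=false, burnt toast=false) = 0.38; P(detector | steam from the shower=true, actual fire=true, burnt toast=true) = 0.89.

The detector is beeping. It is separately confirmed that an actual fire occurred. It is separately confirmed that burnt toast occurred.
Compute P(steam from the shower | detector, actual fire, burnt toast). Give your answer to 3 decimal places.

P(steam from the shower | detector, actual fire, burnt toast) ≈ 0.236

P(detector | actual fire, burnt toast) = 0.86*0.77 + 0.89*0.23 = 0.662200 + 0.204700 = 0.866900
Restricting to configurations with steam from the shower present: 0.89*0.23 = 0.204700.
So P(steam from the shower | detector, actual fire, burnt toast) = 0.204700/0.866900 ≈ 0.236.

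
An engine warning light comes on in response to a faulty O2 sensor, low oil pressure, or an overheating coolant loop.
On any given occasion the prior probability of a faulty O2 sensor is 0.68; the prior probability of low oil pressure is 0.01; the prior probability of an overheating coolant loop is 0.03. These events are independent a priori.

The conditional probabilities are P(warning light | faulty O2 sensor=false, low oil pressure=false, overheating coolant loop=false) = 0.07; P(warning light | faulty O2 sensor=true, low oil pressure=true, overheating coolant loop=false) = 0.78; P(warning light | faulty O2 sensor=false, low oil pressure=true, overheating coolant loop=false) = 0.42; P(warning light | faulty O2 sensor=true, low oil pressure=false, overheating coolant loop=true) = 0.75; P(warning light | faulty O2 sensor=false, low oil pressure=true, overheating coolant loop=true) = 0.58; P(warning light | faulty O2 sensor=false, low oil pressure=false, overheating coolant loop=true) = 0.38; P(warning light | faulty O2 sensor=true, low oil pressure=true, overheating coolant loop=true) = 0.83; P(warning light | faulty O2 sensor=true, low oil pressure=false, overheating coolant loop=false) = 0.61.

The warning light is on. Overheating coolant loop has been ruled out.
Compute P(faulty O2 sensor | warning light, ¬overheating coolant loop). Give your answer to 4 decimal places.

For the numerator, keep only faulty O2 sensor=true terms: 0.410652 + 0.005304 = 0.415956
Denominator P(warning light | ¬overheating coolant loop): 0.07·0.32·0.99 + 0.42·0.32·0.01 + 0.61·0.68·0.99 + 0.78·0.68·0.01 = 0.439476
Posterior = 0.415956 / 0.439476 ≈ 0.9465

P(faulty O2 sensor | warning light, ¬overheating coolant loop) ≈ 0.9465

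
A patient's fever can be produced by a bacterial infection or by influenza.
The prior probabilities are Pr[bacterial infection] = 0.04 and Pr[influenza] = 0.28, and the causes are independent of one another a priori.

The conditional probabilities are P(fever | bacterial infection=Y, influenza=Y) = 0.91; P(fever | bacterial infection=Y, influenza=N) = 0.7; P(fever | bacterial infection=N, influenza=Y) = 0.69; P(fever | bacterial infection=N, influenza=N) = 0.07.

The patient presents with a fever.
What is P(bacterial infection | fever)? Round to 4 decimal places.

P(bacterial infection | fever) ≈ 0.1149

By total probability over the 4 (bacterial infection, influenza) configurations:
  P(fever) = 0.07×0.96×0.72 + 0.69×0.96×0.28 + 0.7×0.04×0.72 + 0.91×0.04×0.28
        = 0.048384 + 0.185472 + 0.020160 + 0.010192 = 0.264208
Configurations with bacterial infection contribute 0.030352, so
  P(bacterial infection | fever) = 0.030352 / 0.264208 ≈ 0.1149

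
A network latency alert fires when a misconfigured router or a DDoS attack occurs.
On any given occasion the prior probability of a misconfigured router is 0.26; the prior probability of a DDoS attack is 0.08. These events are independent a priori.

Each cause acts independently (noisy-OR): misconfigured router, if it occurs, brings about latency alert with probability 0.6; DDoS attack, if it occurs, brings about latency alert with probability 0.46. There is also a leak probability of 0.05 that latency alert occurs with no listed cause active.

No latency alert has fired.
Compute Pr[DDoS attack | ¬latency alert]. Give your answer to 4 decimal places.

Pr[DDoS attack | ¬latency alert] ≈ 0.0449

Under noisy-OR, P(latency alert | causes) = 1 − (1−0.05)·∏(1−qᵢ) over the active causes.
By total probability over the 4 (misconfigured router, DDoS attack) configurations:
  P(¬latency alert) = 0.95·0.74·0.92 + 0.513·0.74·0.08 + 0.38·0.26·0.92 + 0.2052·0.26·0.08
        = 0.646760 + 0.030370 + 0.090896 + 0.004268 = 0.772294
Configurations with DDoS attack contribute 0.034638, so
  P(DDoS attack | ¬latency alert) = 0.034638 / 0.772294 ≈ 0.0449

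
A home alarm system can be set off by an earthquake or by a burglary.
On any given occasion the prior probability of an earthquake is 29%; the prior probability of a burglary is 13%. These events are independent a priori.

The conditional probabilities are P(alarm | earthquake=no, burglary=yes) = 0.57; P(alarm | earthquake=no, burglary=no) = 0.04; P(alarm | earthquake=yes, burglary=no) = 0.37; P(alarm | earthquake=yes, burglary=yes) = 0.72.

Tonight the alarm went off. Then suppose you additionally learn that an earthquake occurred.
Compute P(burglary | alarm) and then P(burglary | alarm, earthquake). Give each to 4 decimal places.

P(burglary | alarm) ≈ 0.4032; P(burglary | alarm, earthquake) ≈ 0.2253

P(alarm) = 0.04×0.71×0.87 + 0.57×0.71×0.13 + 0.37×0.29×0.87 + 0.72×0.29×0.13 = 0.024708 + 0.052611 + 0.093351 + 0.027144 = 0.197814
The burglary-present share is 0.052611 + 0.027144 = 0.079755.
P(burglary | alarm) = 0.079755 / 0.197814 ≈ 0.4032

Now condition on the additional information:
Weight on burglary=true, given the evidence: 0.72×0.13 = 0.093600
The normalizing constant is 0.37×0.87 + 0.72×0.13 = 0.415500
P(burglary | alarm, earthquake) = 0.093600/0.415500 ≈ 0.2253
The drop from 0.4032 to 0.2253 is the explaining-away (discounting) effect.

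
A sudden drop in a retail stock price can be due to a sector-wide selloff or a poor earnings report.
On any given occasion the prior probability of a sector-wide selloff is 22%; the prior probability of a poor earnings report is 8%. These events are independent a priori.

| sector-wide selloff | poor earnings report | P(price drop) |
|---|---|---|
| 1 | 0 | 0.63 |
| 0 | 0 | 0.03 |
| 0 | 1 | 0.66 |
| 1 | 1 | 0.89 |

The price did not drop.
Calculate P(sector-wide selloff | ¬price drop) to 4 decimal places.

P(sector-wide selloff | ¬price drop) ≈ 0.0967

Numerator (weight on configurations with sector-wide selloff): 0.074888 + 0.001936 = 0.076824
Denominator P(¬price drop): 0.97×0.78×0.92 + 0.34×0.78×0.08 + 0.37×0.22×0.92 + 0.11×0.22×0.08 = 0.794112
P(sector-wide selloff | ¬price drop) = 0.076824/0.794112 ≈ 0.0967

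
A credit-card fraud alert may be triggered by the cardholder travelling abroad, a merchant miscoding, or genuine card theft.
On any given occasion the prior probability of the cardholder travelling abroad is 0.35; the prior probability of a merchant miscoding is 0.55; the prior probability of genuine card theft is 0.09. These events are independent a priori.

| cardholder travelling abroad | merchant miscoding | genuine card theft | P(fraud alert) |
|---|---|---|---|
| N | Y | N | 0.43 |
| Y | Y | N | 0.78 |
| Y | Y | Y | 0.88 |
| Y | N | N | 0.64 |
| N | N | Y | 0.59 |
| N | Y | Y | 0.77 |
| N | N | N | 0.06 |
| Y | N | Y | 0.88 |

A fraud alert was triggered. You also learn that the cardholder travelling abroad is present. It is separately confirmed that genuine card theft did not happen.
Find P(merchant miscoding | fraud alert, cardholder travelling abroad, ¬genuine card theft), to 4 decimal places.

P(fraud alert | cardholder travelling abroad, ¬genuine card theft) = 0.64·0.45 + 0.78·0.55 = 0.288000 + 0.429000 = 0.717000
Of this, 0.429000 comes from 0.78·0.55 (the merchant miscoding=true cases).
So P(merchant miscoding | fraud alert, cardholder travelling abroad, ¬genuine card theft) = 0.429000/0.717000 ≈ 0.5983.

P(merchant miscoding | fraud alert, cardholder travelling abroad, ¬genuine card theft) ≈ 0.5983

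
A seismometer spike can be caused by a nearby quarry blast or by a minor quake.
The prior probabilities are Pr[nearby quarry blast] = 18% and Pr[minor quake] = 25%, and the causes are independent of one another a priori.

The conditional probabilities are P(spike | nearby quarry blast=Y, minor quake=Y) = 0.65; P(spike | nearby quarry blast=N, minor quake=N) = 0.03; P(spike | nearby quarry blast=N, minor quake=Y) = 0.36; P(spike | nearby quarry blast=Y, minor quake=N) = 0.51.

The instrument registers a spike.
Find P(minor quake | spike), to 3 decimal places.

Enumerate the 4 (nearby quarry blast, minor quake) configurations and weight by the priors:
  P(spike) = 0.03×0.82×0.75 + 0.36×0.82×0.25 + 0.51×0.18×0.75 + 0.65×0.18×0.25
        = 0.018450 + 0.073800 + 0.068850 + 0.029250 = 0.190350
The terms with minor quake present sum to 0.103050, so
  P(minor quake | spike) = 0.103050 / 0.190350 ≈ 0.541

P(minor quake | spike) ≈ 0.541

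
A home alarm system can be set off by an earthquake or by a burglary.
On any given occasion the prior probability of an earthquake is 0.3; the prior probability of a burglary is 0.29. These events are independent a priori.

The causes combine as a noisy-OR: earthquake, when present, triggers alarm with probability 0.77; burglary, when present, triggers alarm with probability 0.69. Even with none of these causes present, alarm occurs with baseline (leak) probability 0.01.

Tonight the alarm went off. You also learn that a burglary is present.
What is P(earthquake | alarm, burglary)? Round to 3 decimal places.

P(earthquake | alarm, burglary) ≈ 0.365

Under noisy-OR, P(alarm | causes) = 1 − (1−0.01)·∏(1−qᵢ) over the active causes.
Enumerate both values of earthquake and weight by the priors:
  P(alarm | burglary) = 0.6931·0.7 + 0.929413·0.3
        = 0.485170 + 0.278824 = 0.763994
The terms with earthquake present sum to 0.278824, so
  P(earthquake | alarm, burglary) = 0.278824 / 0.763994 ≈ 0.365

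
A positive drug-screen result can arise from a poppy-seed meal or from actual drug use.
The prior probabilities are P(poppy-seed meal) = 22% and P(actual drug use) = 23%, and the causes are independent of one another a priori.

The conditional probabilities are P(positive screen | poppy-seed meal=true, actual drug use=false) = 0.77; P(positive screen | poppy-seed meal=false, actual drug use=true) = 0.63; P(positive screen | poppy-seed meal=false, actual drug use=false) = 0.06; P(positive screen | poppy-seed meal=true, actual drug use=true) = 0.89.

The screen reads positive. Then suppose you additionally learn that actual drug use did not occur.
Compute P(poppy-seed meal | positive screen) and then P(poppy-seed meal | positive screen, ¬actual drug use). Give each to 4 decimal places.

P(poppy-seed meal | positive screen) ≈ 0.5407; P(poppy-seed meal | positive screen, ¬actual drug use) ≈ 0.7835

For the numerator, keep only poppy-seed meal=true terms: 0.130438 + 0.045034 = 0.175472
Normalizer over all consistent configurations: 0.06×0.78×0.77 + 0.63×0.78×0.23 + 0.77×0.22×0.77 + 0.89×0.22×0.23 = 0.324530
Posterior = 0.175472 / 0.324530 ≈ 0.5407

Now also conditioning on actual drug use≠true:
For the numerator, keep only poppy-seed meal=true terms: 0.77×0.22 = 0.169400
Normalizer over all consistent configurations: 0.06×0.78 + 0.77×0.22 = 0.216200
Posterior = 0.169400 / 0.216200 ≈ 0.7835
With actual drug use excluded, poppy-seed meal must carry more of the explanatory weight for the positive screen.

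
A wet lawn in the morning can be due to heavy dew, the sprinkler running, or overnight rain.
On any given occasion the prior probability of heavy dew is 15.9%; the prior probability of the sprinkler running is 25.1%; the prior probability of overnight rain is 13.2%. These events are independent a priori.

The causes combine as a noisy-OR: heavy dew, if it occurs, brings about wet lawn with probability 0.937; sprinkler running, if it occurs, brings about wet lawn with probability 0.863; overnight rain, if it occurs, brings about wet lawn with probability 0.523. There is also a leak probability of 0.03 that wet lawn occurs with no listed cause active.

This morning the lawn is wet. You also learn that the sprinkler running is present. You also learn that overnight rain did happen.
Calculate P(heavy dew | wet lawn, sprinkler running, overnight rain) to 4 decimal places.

P(heavy dew | wet lawn, sprinkler running, overnight rain) ≈ 0.1674

Under noisy-OR, P(wet lawn | causes) = 1 − (1−0.03)·∏(1−qᵢ) over the active causes.
P(wet lawn | sprinkler running, overnight rain) = 0.936611*0.841 + 0.996007*0.159 = 0.787690 + 0.158365 = 0.946055
Restricting to configurations with heavy dew present: 0.996007*0.159 = 0.158365.
So P(heavy dew | wet lawn, sprinkler running, overnight rain) = 0.158365/0.946055 ≈ 0.1674.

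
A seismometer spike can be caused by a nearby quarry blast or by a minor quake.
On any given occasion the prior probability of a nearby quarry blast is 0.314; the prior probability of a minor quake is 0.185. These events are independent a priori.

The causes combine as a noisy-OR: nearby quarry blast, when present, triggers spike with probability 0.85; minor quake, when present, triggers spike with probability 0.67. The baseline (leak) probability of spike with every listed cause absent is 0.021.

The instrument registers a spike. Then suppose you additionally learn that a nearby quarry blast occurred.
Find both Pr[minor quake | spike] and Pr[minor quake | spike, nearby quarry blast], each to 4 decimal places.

Under noisy-OR, P(spike | causes) = 1 − (1−0.021)·∏(1−qᵢ) over the active causes.
Weight on minor quake=true, given the evidence: 0.085909 + 0.055275 = 0.141184
The normalizing constant is 0.021·0.686·0.815 + 0.67693·0.686·0.185 + 0.85315·0.314·0.815 + 0.951539·0.314·0.185 = 0.371255
Posterior = 0.141184 / 0.371255 ≈ 0.3803

Now condition on the additional information:
P(spike | nearby quarry blast) = 0.85315·0.815 + 0.951539·0.185 = 0.695317 + 0.176035 = 0.871352
Of this, 0.176035 comes from 0.951539·0.185 (the minor quake=true cases).
So P(minor quake | spike, nearby quarry blast) = 0.176035/0.871352 ≈ 0.2020.

Pr[minor quake | spike] ≈ 0.3803; Pr[minor quake | spike, nearby quarry blast] ≈ 0.2020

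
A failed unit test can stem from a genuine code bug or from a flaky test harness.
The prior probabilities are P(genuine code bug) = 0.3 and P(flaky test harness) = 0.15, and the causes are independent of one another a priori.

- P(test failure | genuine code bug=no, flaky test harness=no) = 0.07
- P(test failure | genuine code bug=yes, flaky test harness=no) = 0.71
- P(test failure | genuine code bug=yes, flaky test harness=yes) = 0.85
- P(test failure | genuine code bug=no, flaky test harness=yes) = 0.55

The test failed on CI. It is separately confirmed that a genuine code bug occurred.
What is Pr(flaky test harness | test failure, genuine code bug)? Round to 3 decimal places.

Weight on flaky test harness=true, given the evidence: 0.85×0.15 = 0.127500
Denominator P(test failure | genuine code bug): 0.71×0.85 + 0.85×0.15 = 0.731000
Posterior = 0.127500 / 0.731000 ≈ 0.174

Pr(flaky test harness | test failure, genuine code bug) ≈ 0.174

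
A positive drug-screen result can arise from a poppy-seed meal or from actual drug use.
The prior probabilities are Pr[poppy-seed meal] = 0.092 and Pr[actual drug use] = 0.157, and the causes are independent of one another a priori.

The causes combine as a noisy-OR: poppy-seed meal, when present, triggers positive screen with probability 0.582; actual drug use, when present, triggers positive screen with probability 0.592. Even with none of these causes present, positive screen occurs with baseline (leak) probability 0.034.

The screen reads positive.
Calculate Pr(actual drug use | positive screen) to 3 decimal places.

Pr(actual drug use | positive screen) ≈ 0.577

Under noisy-OR, P(positive screen | causes) = 1 − (1−0.034)·∏(1−qᵢ) over the active causes.
Weight on actual drug use=true, given the evidence: 0.086371 + 0.012064 = 0.098435
Denominator P(positive screen): 0.034×0.908×0.843 + 0.605872×0.908×0.157 + 0.596212×0.092×0.843 + 0.835254×0.092×0.157 = 0.170700
P(actual drug use | positive screen) = 0.098435/0.170700 ≈ 0.577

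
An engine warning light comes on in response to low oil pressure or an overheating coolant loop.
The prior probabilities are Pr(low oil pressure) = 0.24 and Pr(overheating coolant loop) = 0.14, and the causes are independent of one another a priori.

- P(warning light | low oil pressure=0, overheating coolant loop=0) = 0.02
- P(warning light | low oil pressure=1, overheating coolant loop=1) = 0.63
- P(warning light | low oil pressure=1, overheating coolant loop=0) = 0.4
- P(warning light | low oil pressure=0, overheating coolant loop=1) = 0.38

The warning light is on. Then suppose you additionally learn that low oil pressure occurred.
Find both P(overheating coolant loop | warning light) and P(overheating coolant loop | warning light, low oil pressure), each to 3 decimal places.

P(overheating coolant loop | warning light) ≈ 0.392; P(overheating coolant loop | warning light, low oil pressure) ≈ 0.204

Sum P(warning light|·) weighted by the priors over the 4 (low oil pressure, overheating coolant loop) configurations:
  P(warning light) = 0.02×0.76×0.86 + 0.38×0.76×0.14 + 0.4×0.24×0.86 + 0.63×0.24×0.14
        = 0.013072 + 0.040432 + 0.082560 + 0.021168 = 0.157232
Configurations with overheating coolant loop contribute 0.061600, so
  P(overheating coolant loop | warning light) = 0.061600 / 0.157232 ≈ 0.392

Now condition on the additional information:
Weight on overheating coolant loop=true, given the evidence: 0.63*0.14 = 0.088200
Normalizer over all consistent configurations: 0.4*0.86 + 0.63*0.14 = 0.432200
P(overheating coolant loop | warning light, low oil pressure) = 0.088200/0.432200 ≈ 0.204
This is intercausal reasoning (explaining away): once low oil pressure accounts for the warning light, overheating coolant loop becomes less likely.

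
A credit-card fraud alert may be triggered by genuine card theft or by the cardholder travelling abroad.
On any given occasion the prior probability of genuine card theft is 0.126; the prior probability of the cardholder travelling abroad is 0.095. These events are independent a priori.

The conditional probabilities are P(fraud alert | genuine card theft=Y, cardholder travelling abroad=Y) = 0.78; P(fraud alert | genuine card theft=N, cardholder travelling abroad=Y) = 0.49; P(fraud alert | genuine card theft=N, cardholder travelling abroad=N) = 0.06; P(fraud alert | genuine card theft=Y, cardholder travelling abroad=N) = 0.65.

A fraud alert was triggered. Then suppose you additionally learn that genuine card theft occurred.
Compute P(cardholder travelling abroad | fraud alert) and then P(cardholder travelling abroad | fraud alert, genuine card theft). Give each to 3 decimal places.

P(cardholder travelling abroad | fraud alert) ≈ 0.292; P(cardholder travelling abroad | fraud alert, genuine card theft) ≈ 0.112

P(fraud alert) = 0.06·0.874·0.905 + 0.49·0.874·0.095 + 0.65·0.126·0.905 + 0.78·0.126·0.095 = 0.047458 + 0.040685 + 0.074120 + 0.009337 = 0.171600
Restricting to configurations with cardholder travelling abroad present: 0.040685 + 0.009337 = 0.050022.
Hence the posterior is 0.050022/0.171600 ≈ 0.292.

Now condition on the additional information:
Weight on cardholder travelling abroad=true, given the evidence: 0.78·0.095 = 0.074100
Normalizer over all consistent configurations: 0.65·0.905 + 0.78·0.095 = 0.662350
Posterior = 0.074100 / 0.662350 ≈ 0.112
Conditioning on genuine card theft lowers the posterior on cardholder travelling abroad: the classic explaining-away effect in a common-effect structure.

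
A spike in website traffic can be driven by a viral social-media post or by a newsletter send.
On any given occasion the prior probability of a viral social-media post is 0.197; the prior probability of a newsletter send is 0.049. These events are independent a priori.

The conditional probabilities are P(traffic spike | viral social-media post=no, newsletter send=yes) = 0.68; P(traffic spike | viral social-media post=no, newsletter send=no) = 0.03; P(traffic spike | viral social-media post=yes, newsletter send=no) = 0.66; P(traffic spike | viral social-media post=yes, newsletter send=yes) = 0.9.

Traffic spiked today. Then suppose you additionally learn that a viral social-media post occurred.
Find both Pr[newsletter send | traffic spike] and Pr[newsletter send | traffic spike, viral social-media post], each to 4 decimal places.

Pr[newsletter send | traffic spike] ≈ 0.1947; Pr[newsletter send | traffic spike, viral social-media post] ≈ 0.0656

Enumerate the 4 (viral social-media post, newsletter send) configurations and weight by the priors:
  P(traffic spike) = 0.03×0.803×0.951 + 0.68×0.803×0.049 + 0.66×0.197×0.951 + 0.9×0.197×0.049
        = 0.022910 + 0.026756 + 0.123649 + 0.008688 = 0.182003
The terms with newsletter send present sum to 0.035444, so
  P(newsletter send | traffic spike) = 0.035444 / 0.182003 ≈ 0.1947

With the extra evidence:
Sum P(traffic spike|·) weighted by the priors over both values of newsletter send:
  P(traffic spike | viral social-media post) = 0.66×0.951 + 0.9×0.049
        = 0.627660 + 0.044100 = 0.671760
The terms with newsletter send present sum to 0.044100, so
  P(newsletter send | traffic spike, viral social-media post) = 0.044100 / 0.671760 ≈ 0.0656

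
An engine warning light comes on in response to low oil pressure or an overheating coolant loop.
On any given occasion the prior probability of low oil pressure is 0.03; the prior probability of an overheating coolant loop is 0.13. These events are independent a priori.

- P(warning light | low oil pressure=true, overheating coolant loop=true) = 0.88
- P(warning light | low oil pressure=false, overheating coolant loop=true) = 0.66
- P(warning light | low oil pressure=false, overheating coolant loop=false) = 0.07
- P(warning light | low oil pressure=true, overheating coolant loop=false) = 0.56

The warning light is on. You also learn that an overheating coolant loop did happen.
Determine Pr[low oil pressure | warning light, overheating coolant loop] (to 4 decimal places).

P(warning light | overheating coolant loop) = 0.66*0.97 + 0.88*0.03 = 0.640200 + 0.026400 = 0.666600
Of this, 0.026400 comes from 0.88*0.03 (the low oil pressure=true cases).
Hence the posterior is 0.026400/0.666600 ≈ 0.0396.

Pr[low oil pressure | warning light, overheating coolant loop] ≈ 0.0396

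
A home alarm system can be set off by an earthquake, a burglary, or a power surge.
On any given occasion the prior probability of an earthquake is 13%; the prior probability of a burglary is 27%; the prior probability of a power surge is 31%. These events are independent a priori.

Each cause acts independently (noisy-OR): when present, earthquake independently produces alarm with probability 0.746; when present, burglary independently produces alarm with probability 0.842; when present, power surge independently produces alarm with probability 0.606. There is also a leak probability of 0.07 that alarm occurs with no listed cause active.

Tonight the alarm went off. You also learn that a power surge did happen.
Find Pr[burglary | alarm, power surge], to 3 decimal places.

Under noisy-OR, P(alarm | causes) = 1 − (1−0.07)·∏(1−qᵢ) over the active causes.
Weight on burglary=true, given the evidence: 0.221301 + 0.034584 = 0.255885
The normalizing constant is 0.63358*0.87*0.73 + 0.942106*0.87*0.27 + 0.906929*0.13*0.73 + 0.985295*0.13*0.27 = 0.744340
Posterior = 0.255885 / 0.744340 ≈ 0.344

Pr[burglary | alarm, power surge] ≈ 0.344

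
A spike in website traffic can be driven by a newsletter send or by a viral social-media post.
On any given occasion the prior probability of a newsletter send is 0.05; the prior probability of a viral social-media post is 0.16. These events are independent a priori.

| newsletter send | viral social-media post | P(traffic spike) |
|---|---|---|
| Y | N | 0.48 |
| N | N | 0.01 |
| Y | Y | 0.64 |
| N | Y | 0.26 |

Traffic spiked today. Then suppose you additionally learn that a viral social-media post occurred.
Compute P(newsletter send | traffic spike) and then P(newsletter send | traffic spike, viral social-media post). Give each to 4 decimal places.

Sum P(traffic spike|·) weighted by the priors over the 4 (newsletter send, viral social-media post) configurations:
  P(traffic spike) = 0.01×0.95×0.84 + 0.26×0.95×0.16 + 0.48×0.05×0.84 + 0.64×0.05×0.16
        = 0.007980 + 0.039520 + 0.020160 + 0.005120 = 0.072780
Keeping only the newsletter send-present terms gives 0.025280, so
  P(newsletter send | traffic spike) = 0.025280 / 0.072780 ≈ 0.3473

Now condition on the additional information:
By total probability over both values of newsletter send:
  P(traffic spike | viral social-media post) = 0.26·0.95 + 0.64·0.05
        = 0.247000 + 0.032000 = 0.279000
Configurations with newsletter send contribute 0.032000, so
  P(newsletter send | traffic spike, viral social-media post) = 0.032000 / 0.279000 ≈ 0.1147
The drop from 0.3473 to 0.1147 is the explaining-away (discounting) effect.

P(newsletter send | traffic spike) ≈ 0.3473; P(newsletter send | traffic spike, viral social-media post) ≈ 0.1147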